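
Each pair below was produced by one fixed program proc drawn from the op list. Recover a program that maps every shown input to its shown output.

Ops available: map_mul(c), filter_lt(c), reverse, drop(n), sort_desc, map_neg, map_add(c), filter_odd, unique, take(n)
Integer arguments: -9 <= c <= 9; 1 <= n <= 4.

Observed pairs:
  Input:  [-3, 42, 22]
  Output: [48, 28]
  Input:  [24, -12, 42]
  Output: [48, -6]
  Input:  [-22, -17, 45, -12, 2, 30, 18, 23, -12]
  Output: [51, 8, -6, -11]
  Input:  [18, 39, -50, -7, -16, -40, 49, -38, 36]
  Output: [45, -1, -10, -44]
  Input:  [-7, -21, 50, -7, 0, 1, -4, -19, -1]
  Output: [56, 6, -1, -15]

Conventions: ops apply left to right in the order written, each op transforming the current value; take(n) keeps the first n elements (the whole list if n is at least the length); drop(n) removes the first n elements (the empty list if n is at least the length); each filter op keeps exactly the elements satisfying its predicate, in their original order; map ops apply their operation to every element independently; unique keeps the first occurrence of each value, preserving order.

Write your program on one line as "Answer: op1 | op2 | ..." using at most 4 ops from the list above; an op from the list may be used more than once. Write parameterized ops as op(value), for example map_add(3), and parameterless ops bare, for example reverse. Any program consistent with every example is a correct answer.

drop(1) | take(4) | sort_desc | map_add(6)

Check, running the answer program on each example:
  [-3, 42, 22] -> [42, 22] -> [42, 22] -> [42, 22] -> [48, 28]
  [24, -12, 42] -> [-12, 42] -> [-12, 42] -> [42, -12] -> [48, -6]
  [-22, -17, 45, -12, 2, 30, 18, 23, -12] -> [-17, 45, -12, 2, 30, 18, 23, -12] -> [-17, 45, -12, 2] -> [45, 2, -12, -17] -> [51, 8, -6, -11]
  [18, 39, -50, -7, -16, -40, 49, -38, 36] -> [39, -50, -7, -16, -40, 49, -38, 36] -> [39, -50, -7, -16] -> [39, -7, -16, -50] -> [45, -1, -10, -44]
  [-7, -21, 50, -7, 0, 1, -4, -19, -1] -> [-21, 50, -7, 0, 1, -4, -19, -1] -> [-21, 50, -7, 0] -> [50, 0, -7, -21] -> [56, 6, -1, -15]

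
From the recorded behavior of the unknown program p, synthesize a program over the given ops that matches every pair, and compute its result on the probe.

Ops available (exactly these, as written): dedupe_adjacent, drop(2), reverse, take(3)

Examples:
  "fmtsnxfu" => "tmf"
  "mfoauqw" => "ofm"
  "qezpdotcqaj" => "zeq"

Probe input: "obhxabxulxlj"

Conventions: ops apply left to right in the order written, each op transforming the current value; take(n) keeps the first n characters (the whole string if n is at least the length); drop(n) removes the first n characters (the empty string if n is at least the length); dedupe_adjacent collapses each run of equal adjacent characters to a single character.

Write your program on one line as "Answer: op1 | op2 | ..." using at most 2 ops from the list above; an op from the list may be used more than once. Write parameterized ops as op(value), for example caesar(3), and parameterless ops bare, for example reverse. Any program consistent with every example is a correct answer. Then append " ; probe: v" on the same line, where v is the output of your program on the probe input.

take(3) | reverse ; probe: "hbo"

Check, running the answer program on each example:
  "fmtsnxfu" -> "fmt" -> "tmf"
  "mfoauqw" -> "mfo" -> "ofm"
  "qezpdotcqaj" -> "qez" -> "zeq"
  probe: "obhxabxulxlj" -> "obh" -> "hbo"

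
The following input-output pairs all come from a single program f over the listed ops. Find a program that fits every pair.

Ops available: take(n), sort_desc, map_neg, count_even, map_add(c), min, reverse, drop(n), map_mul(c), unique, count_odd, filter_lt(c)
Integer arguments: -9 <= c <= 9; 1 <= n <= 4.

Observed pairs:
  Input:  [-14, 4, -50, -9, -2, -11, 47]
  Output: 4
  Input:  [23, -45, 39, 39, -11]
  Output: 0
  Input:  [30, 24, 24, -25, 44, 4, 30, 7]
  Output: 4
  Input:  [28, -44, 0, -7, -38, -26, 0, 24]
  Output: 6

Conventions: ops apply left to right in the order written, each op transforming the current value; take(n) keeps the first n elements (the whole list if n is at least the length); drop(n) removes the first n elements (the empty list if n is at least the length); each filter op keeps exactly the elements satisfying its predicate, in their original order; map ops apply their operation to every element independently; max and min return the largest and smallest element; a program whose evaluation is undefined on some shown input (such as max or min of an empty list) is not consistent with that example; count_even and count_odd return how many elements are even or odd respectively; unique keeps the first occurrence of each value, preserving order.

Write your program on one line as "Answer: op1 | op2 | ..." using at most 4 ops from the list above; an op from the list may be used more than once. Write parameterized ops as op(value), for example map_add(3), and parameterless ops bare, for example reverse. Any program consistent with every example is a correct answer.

unique | map_add(1) | count_odd

Check, running the answer program on each example:
  [-14, 4, -50, -9, -2, -11, 47] -> [-14, 4, -50, -9, -2, -11, 47] -> [-13, 5, -49, -8, -1, -10, 48] -> 4
  [23, -45, 39, 39, -11] -> [23, -45, 39, -11] -> [24, -44, 40, -10] -> 0
  [30, 24, 24, -25, 44, 4, 30, 7] -> [30, 24, -25, 44, 4, 7] -> [31, 25, -24, 45, 5, 8] -> 4
  [28, -44, 0, -7, -38, -26, 0, 24] -> [28, -44, 0, -7, -38, -26, 24] -> [29, -43, 1, -6, -37, -25, 25] -> 6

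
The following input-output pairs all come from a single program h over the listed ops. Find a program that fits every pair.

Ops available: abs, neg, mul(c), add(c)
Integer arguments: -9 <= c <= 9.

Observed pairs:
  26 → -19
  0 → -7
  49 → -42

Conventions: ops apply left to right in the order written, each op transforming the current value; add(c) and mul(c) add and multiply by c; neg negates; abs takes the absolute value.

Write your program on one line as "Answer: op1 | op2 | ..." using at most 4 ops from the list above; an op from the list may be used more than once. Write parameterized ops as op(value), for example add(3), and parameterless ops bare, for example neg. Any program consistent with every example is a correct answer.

add(2) | add(-9) | abs | neg

Check, running the answer program on each example:
  26 -> 28 -> 19 -> 19 -> -19
  0 -> 2 -> -7 -> 7 -> -7
  49 -> 51 -> 42 -> 42 -> -42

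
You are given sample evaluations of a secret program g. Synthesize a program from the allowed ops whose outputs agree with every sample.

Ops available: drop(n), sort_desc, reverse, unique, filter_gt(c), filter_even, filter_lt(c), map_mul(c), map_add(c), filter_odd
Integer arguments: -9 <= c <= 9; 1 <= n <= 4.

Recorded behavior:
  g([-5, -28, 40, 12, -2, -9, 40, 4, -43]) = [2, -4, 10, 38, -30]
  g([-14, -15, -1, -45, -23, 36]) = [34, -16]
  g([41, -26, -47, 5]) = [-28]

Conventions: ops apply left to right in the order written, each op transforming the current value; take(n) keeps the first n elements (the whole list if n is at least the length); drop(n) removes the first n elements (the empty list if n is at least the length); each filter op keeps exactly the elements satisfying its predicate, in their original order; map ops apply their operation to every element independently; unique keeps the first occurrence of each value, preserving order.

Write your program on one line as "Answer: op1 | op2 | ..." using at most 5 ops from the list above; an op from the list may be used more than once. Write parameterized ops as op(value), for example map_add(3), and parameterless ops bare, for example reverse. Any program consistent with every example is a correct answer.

unique | map_add(-2) | reverse | filter_even

Check, running the answer program on each example:
  [-5, -28, 40, 12, -2, -9, 40, 4, -43] -> [-5, -28, 40, 12, -2, -9, 4, -43] -> [-7, -30, 38, 10, -4, -11, 2, -45] -> [-45, 2, -11, -4, 10, 38, -30, -7] -> [2, -4, 10, 38, -30]
  [-14, -15, -1, -45, -23, 36] -> [-14, -15, -1, -45, -23, 36] -> [-16, -17, -3, -47, -25, 34] -> [34, -25, -47, -3, -17, -16] -> [34, -16]
  [41, -26, -47, 5] -> [41, -26, -47, 5] -> [39, -28, -49, 3] -> [3, -49, -28, 39] -> [-28]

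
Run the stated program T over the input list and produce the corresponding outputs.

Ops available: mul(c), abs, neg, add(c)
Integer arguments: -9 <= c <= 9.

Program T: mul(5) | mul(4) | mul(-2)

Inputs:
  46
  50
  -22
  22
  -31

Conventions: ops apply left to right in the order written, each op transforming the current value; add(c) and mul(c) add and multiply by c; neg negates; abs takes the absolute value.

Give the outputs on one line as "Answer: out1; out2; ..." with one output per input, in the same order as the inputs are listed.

Execution, op by op:
  46 -> 230 -> 920 -> -1840
  50 -> 250 -> 1000 -> -2000
  -22 -> -110 -> -440 -> 880
  22 -> 110 -> 440 -> -880
  -31 -> -155 -> -620 -> 1240

-1840; -2000; 880; -880; 1240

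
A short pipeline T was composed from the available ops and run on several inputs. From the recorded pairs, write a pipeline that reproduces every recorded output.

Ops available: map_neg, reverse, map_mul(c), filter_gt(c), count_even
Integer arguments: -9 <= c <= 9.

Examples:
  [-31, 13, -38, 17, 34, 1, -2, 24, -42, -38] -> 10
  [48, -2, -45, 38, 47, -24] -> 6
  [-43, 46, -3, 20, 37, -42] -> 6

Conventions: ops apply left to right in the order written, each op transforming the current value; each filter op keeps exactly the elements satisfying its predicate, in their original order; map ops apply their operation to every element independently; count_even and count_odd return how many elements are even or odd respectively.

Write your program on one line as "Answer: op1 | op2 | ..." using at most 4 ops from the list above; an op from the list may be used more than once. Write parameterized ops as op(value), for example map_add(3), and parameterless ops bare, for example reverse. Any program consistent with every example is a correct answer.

map_mul(-5) | map_mul(-6) | count_even

Check, running the answer program on each example:
  [-31, 13, -38, 17, 34, 1, -2, 24, -42, -38] -> [155, -65, 190, -85, -170, -5, 10, -120, 210, 190] -> [-930, 390, -1140, 510, 1020, 30, -60, 720, -1260, -1140] -> 10
  [48, -2, -45, 38, 47, -24] -> [-240, 10, 225, -190, -235, 120] -> [1440, -60, -1350, 1140, 1410, -720] -> 6
  [-43, 46, -3, 20, 37, -42] -> [215, -230, 15, -100, -185, 210] -> [-1290, 1380, -90, 600, 1110, -1260] -> 6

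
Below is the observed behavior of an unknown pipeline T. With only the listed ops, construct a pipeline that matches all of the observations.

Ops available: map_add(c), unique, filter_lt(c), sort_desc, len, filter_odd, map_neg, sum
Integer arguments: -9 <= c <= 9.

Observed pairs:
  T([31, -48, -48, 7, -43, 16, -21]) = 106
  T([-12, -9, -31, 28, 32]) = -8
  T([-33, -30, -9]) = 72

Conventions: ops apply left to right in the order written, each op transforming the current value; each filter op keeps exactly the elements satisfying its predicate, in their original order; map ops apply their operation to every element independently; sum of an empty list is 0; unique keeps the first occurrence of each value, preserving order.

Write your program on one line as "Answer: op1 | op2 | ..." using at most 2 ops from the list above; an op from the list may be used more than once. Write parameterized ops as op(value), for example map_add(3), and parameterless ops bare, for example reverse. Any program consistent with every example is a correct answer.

map_neg | sum

Check, running the answer program on each example:
  [31, -48, -48, 7, -43, 16, -21] -> [-31, 48, 48, -7, 43, -16, 21] -> 106
  [-12, -9, -31, 28, 32] -> [12, 9, 31, -28, -32] -> -8
  [-33, -30, -9] -> [33, 30, 9] -> 72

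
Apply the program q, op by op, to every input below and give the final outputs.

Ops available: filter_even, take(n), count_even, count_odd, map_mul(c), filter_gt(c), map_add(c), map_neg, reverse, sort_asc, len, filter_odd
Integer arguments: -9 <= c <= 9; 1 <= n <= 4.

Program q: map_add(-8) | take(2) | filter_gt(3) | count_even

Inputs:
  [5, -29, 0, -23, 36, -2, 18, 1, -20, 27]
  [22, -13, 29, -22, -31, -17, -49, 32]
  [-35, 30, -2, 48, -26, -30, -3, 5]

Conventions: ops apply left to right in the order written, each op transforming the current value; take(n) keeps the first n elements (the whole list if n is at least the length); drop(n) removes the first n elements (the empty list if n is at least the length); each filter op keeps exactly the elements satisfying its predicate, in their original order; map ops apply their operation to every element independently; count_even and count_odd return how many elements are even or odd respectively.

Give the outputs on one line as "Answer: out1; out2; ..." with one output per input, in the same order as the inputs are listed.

Execution, op by op:
  [5, -29, 0, -23, 36, -2, 18, 1, -20, 27] -> [-3, -37, -8, -31, 28, -10, 10, -7, -28, 19] -> [-3, -37] -> [] -> 0
  [22, -13, 29, -22, -31, -17, -49, 32] -> [14, -21, 21, -30, -39, -25, -57, 24] -> [14, -21] -> [14] -> 1
  [-35, 30, -2, 48, -26, -30, -3, 5] -> [-43, 22, -10, 40, -34, -38, -11, -3] -> [-43, 22] -> [22] -> 1

0; 1; 1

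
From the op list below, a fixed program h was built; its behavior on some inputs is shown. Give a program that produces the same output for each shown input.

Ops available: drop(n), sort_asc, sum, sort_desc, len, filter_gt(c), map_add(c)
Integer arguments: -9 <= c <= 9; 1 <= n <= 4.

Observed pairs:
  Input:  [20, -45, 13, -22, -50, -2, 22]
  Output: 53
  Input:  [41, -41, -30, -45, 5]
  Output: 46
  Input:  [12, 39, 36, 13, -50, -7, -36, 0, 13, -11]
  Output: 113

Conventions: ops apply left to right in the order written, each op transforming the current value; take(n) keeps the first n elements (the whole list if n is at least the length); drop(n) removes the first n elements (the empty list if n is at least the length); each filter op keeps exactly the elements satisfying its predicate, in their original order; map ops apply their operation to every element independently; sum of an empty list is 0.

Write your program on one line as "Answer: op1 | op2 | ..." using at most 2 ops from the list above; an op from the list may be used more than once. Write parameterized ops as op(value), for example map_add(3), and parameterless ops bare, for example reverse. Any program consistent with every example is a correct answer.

filter_gt(-3) | sum

Check, running the answer program on each example:
  [20, -45, 13, -22, -50, -2, 22] -> [20, 13, -2, 22] -> 53
  [41, -41, -30, -45, 5] -> [41, 5] -> 46
  [12, 39, 36, 13, -50, -7, -36, 0, 13, -11] -> [12, 39, 36, 13, 0, 13] -> 113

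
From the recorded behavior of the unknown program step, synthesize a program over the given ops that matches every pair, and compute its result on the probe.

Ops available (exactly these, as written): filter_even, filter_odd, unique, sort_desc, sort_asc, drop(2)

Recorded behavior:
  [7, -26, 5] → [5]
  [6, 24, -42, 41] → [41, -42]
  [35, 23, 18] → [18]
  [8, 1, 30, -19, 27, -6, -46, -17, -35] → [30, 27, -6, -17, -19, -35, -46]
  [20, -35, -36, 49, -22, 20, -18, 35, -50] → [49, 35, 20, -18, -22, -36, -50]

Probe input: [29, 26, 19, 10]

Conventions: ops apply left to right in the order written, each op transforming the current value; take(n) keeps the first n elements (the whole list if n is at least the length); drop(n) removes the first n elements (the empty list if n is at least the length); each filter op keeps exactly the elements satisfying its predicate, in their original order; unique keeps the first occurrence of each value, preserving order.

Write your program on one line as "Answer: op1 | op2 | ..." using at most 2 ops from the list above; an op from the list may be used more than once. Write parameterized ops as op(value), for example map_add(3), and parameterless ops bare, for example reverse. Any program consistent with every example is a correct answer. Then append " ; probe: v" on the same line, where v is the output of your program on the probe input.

drop(2) | sort_desc ; probe: [19, 10]

Check, running the answer program on each example:
  [7, -26, 5] -> [5] -> [5]
  [6, 24, -42, 41] -> [-42, 41] -> [41, -42]
  [35, 23, 18] -> [18] -> [18]
  [8, 1, 30, -19, 27, -6, -46, -17, -35] -> [30, -19, 27, -6, -46, -17, -35] -> [30, 27, -6, -17, -19, -35, -46]
  [20, -35, -36, 49, -22, 20, -18, 35, -50] -> [-36, 49, -22, 20, -18, 35, -50] -> [49, 35, 20, -18, -22, -36, -50]
  probe: [29, 26, 19, 10] -> [19, 10] -> [19, 10]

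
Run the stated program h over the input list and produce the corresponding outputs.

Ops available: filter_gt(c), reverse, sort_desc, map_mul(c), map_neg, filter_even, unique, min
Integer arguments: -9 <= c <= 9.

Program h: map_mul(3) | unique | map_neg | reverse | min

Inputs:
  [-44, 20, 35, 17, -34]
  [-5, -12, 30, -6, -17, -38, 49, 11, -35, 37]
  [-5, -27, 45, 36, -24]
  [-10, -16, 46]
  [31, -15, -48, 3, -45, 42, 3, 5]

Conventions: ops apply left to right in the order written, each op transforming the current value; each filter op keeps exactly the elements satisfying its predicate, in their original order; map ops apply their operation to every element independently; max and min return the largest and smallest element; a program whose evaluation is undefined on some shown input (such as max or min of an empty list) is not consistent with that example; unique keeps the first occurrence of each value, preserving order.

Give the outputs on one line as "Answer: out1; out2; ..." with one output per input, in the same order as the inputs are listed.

-105; -147; -135; -138; -126

Execution, op by op:
  [-44, 20, 35, 17, -34] -> [-132, 60, 105, 51, -102] -> [-132, 60, 105, 51, -102] -> [132, -60, -105, -51, 102] -> [102, -51, -105, -60, 132] -> -105
  [-5, -12, 30, -6, -17, -38, 49, 11, -35, 37] -> [-15, -36, 90, -18, -51, -114, 147, 33, -105, 111] -> [-15, -36, 90, -18, -51, -114, 147, 33, -105, 111] -> [15, 36, -90, 18, 51, 114, -147, -33, 105, -111] -> [-111, 105, -33, -147, 114, 51, 18, -90, 36, 15] -> -147
  [-5, -27, 45, 36, -24] -> [-15, -81, 135, 108, -72] -> [-15, -81, 135, 108, -72] -> [15, 81, -135, -108, 72] -> [72, -108, -135, 81, 15] -> -135
  [-10, -16, 46] -> [-30, -48, 138] -> [-30, -48, 138] -> [30, 48, -138] -> [-138, 48, 30] -> -138
  [31, -15, -48, 3, -45, 42, 3, 5] -> [93, -45, -144, 9, -135, 126, 9, 15] -> [93, -45, -144, 9, -135, 126, 15] -> [-93, 45, 144, -9, 135, -126, -15] -> [-15, -126, 135, -9, 144, 45, -93] -> -126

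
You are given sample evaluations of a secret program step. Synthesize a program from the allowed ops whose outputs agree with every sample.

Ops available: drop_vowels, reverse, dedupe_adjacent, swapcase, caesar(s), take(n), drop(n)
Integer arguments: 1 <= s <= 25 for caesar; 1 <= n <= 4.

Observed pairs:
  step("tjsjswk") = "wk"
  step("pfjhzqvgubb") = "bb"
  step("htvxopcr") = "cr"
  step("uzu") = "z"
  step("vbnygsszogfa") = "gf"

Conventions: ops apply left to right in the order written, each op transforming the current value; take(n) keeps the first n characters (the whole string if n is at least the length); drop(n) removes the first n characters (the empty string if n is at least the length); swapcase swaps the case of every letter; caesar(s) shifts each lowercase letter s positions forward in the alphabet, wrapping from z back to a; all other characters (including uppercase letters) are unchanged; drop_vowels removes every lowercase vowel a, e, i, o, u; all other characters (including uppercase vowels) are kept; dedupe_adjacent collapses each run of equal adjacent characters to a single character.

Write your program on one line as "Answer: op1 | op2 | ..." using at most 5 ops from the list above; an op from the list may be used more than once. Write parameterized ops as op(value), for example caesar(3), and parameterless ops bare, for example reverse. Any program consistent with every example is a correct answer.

reverse | drop_vowels | take(2) | reverse

Check, running the answer program on each example:
  "tjsjswk" -> "kwsjsjt" -> "kwsjsjt" -> "kw" -> "wk"
  "pfjhzqvgubb" -> "bbugvqzhjfp" -> "bbgvqzhjfp" -> "bb" -> "bb"
  "htvxopcr" -> "rcpoxvth" -> "rcpxvth" -> "rc" -> "cr"
  "uzu" -> "uzu" -> "z" -> "z" -> "z"
  "vbnygsszogfa" -> "afgozssgynbv" -> "fgzssgynbv" -> "fg" -> "gf"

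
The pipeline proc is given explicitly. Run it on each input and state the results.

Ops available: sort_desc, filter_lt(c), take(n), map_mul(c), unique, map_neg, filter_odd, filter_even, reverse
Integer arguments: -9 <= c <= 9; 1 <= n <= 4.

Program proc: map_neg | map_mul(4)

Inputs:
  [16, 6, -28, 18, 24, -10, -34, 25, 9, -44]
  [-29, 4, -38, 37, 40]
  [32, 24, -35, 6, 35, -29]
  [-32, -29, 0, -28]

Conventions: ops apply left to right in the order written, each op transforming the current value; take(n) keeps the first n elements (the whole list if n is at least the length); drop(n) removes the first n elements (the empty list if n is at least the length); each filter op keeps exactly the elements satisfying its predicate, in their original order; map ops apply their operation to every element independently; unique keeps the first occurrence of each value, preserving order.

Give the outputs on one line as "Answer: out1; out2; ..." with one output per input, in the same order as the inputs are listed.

Execution, op by op:
  [16, 6, -28, 18, 24, -10, -34, 25, 9, -44] -> [-16, -6, 28, -18, -24, 10, 34, -25, -9, 44] -> [-64, -24, 112, -72, -96, 40, 136, -100, -36, 176]
  [-29, 4, -38, 37, 40] -> [29, -4, 38, -37, -40] -> [116, -16, 152, -148, -160]
  [32, 24, -35, 6, 35, -29] -> [-32, -24, 35, -6, -35, 29] -> [-128, -96, 140, -24, -140, 116]
  [-32, -29, 0, -28] -> [32, 29, 0, 28] -> [128, 116, 0, 112]

[-64, -24, 112, -72, -96, 40, 136, -100, -36, 176]; [116, -16, 152, -148, -160]; [-128, -96, 140, -24, -140, 116]; [128, 116, 0, 112]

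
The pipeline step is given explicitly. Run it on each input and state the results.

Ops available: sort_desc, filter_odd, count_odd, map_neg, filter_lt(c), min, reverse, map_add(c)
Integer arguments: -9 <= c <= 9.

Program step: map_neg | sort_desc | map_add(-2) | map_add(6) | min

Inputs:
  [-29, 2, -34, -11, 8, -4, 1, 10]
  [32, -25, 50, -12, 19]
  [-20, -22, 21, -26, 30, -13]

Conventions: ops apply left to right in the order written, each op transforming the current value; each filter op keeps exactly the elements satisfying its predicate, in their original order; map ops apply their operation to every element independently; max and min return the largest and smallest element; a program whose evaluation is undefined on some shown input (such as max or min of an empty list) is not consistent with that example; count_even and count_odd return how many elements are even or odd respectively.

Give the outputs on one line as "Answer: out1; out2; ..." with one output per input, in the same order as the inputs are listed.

-6; -46; -26

Execution, op by op:
  [-29, 2, -34, -11, 8, -4, 1, 10] -> [29, -2, 34, 11, -8, 4, -1, -10] -> [34, 29, 11, 4, -1, -2, -8, -10] -> [32, 27, 9, 2, -3, -4, -10, -12] -> [38, 33, 15, 8, 3, 2, -4, -6] -> -6
  [32, -25, 50, -12, 19] -> [-32, 25, -50, 12, -19] -> [25, 12, -19, -32, -50] -> [23, 10, -21, -34, -52] -> [29, 16, -15, -28, -46] -> -46
  [-20, -22, 21, -26, 30, -13] -> [20, 22, -21, 26, -30, 13] -> [26, 22, 20, 13, -21, -30] -> [24, 20, 18, 11, -23, -32] -> [30, 26, 24, 17, -17, -26] -> -26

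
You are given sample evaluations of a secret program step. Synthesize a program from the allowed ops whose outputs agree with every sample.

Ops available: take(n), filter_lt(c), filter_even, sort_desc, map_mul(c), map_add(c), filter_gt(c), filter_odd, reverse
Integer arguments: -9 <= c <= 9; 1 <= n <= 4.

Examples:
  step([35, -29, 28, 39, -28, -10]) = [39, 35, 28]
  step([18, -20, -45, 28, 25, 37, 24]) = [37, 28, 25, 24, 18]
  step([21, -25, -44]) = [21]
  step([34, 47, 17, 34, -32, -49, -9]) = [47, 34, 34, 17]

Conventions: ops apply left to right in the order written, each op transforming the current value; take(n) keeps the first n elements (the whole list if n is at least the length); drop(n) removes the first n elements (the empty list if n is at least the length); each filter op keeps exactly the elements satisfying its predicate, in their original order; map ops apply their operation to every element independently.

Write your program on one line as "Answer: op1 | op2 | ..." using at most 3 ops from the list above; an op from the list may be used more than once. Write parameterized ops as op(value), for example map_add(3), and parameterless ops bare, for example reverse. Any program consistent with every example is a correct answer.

sort_desc | filter_gt(-5)

Check, running the answer program on each example:
  [35, -29, 28, 39, -28, -10] -> [39, 35, 28, -10, -28, -29] -> [39, 35, 28]
  [18, -20, -45, 28, 25, 37, 24] -> [37, 28, 25, 24, 18, -20, -45] -> [37, 28, 25, 24, 18]
  [21, -25, -44] -> [21, -25, -44] -> [21]
  [34, 47, 17, 34, -32, -49, -9] -> [47, 34, 34, 17, -9, -32, -49] -> [47, 34, 34, 17]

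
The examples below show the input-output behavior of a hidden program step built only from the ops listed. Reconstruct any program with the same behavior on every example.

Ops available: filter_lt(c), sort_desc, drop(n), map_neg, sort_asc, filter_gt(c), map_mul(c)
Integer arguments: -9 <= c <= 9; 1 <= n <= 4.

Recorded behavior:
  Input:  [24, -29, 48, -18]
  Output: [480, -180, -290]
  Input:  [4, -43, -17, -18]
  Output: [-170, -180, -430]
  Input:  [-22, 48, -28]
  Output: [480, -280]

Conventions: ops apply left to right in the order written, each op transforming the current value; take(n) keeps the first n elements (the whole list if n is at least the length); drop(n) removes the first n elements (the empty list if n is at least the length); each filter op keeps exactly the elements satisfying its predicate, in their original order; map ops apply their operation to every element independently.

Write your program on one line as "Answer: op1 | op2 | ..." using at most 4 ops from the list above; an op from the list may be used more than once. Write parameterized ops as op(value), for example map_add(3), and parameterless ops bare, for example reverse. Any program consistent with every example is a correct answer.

drop(1) | map_mul(-2) | sort_asc | map_mul(-5)

Check, running the answer program on each example:
  [24, -29, 48, -18] -> [-29, 48, -18] -> [58, -96, 36] -> [-96, 36, 58] -> [480, -180, -290]
  [4, -43, -17, -18] -> [-43, -17, -18] -> [86, 34, 36] -> [34, 36, 86] -> [-170, -180, -430]
  [-22, 48, -28] -> [48, -28] -> [-96, 56] -> [-96, 56] -> [480, -280]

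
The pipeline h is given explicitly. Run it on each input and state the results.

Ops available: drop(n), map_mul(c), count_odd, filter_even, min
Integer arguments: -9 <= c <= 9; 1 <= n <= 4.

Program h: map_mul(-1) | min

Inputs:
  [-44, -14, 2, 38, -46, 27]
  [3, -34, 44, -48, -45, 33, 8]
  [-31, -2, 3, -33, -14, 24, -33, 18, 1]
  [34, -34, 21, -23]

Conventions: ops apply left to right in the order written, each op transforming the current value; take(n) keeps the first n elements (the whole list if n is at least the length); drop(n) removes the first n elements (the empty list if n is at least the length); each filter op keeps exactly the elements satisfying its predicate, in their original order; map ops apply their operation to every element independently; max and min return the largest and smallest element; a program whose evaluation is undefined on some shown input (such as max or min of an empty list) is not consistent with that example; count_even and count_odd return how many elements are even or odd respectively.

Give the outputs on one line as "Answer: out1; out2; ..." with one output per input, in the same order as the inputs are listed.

-38; -44; -24; -34

Execution, op by op:
  [-44, -14, 2, 38, -46, 27] -> [44, 14, -2, -38, 46, -27] -> -38
  [3, -34, 44, -48, -45, 33, 8] -> [-3, 34, -44, 48, 45, -33, -8] -> -44
  [-31, -2, 3, -33, -14, 24, -33, 18, 1] -> [31, 2, -3, 33, 14, -24, 33, -18, -1] -> -24
  [34, -34, 21, -23] -> [-34, 34, -21, 23] -> -34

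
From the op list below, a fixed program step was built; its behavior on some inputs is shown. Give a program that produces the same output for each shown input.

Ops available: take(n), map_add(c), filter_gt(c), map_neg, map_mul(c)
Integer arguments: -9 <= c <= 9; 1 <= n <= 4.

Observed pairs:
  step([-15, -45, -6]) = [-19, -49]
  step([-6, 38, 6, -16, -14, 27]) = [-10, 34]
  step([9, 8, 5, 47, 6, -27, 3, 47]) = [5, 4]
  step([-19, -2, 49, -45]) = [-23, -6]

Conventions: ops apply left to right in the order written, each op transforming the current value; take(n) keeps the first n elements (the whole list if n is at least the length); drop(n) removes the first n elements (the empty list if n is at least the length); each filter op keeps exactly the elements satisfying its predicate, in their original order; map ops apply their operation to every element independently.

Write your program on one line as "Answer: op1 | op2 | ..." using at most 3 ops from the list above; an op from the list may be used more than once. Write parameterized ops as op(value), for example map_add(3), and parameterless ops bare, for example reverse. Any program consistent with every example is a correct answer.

map_add(-4) | take(2)

Check, running the answer program on each example:
  [-15, -45, -6] -> [-19, -49, -10] -> [-19, -49]
  [-6, 38, 6, -16, -14, 27] -> [-10, 34, 2, -20, -18, 23] -> [-10, 34]
  [9, 8, 5, 47, 6, -27, 3, 47] -> [5, 4, 1, 43, 2, -31, -1, 43] -> [5, 4]
  [-19, -2, 49, -45] -> [-23, -6, 45, -49] -> [-23, -6]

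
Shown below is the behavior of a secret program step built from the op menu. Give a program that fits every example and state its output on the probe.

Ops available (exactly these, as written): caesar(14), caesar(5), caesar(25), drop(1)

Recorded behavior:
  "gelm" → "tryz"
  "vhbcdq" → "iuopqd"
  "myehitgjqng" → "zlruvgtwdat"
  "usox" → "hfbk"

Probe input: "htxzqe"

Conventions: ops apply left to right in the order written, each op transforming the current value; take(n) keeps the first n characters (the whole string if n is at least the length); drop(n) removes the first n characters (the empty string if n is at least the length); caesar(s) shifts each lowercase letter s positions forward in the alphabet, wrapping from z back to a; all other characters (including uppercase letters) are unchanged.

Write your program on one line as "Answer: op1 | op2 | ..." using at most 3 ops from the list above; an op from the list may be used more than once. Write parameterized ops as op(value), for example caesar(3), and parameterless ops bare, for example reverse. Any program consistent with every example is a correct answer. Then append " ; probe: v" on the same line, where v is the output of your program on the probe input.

caesar(25) | caesar(14) ; probe: "ugkmdr"

Check, running the answer program on each example:
  "gelm" -> "fdkl" -> "tryz"
  "vhbcdq" -> "ugabcp" -> "iuopqd"
  "myehitgjqng" -> "lxdghsfipmf" -> "zlruvgtwdat"
  "usox" -> "trnw" -> "hfbk"
  probe: "htxzqe" -> "gswypd" -> "ugkmdr"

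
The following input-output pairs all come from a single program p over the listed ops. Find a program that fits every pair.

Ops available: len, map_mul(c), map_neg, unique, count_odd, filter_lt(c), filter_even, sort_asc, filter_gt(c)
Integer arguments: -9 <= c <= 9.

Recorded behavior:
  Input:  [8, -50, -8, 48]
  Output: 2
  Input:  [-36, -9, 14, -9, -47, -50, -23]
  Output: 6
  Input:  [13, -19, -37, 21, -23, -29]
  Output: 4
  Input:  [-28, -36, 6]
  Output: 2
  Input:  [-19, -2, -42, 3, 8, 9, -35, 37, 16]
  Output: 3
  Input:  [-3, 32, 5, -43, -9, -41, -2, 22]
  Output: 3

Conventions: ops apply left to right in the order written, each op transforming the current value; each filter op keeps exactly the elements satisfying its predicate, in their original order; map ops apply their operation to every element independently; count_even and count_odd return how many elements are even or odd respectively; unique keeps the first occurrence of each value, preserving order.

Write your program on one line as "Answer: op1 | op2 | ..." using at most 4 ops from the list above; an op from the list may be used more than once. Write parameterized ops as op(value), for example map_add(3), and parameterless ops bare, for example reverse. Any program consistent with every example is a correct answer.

sort_asc | filter_lt(-7) | map_mul(3) | len

Check, running the answer program on each example:
  [8, -50, -8, 48] -> [-50, -8, 8, 48] -> [-50, -8] -> [-150, -24] -> 2
  [-36, -9, 14, -9, -47, -50, -23] -> [-50, -47, -36, -23, -9, -9, 14] -> [-50, -47, -36, -23, -9, -9] -> [-150, -141, -108, -69, -27, -27] -> 6
  [13, -19, -37, 21, -23, -29] -> [-37, -29, -23, -19, 13, 21] -> [-37, -29, -23, -19] -> [-111, -87, -69, -57] -> 4
  [-28, -36, 6] -> [-36, -28, 6] -> [-36, -28] -> [-108, -84] -> 2
  [-19, -2, -42, 3, 8, 9, -35, 37, 16] -> [-42, -35, -19, -2, 3, 8, 9, 16, 37] -> [-42, -35, -19] -> [-126, -105, -57] -> 3
  [-3, 32, 5, -43, -9, -41, -2, 22] -> [-43, -41, -9, -3, -2, 5, 22, 32] -> [-43, -41, -9] -> [-129, -123, -27] -> 3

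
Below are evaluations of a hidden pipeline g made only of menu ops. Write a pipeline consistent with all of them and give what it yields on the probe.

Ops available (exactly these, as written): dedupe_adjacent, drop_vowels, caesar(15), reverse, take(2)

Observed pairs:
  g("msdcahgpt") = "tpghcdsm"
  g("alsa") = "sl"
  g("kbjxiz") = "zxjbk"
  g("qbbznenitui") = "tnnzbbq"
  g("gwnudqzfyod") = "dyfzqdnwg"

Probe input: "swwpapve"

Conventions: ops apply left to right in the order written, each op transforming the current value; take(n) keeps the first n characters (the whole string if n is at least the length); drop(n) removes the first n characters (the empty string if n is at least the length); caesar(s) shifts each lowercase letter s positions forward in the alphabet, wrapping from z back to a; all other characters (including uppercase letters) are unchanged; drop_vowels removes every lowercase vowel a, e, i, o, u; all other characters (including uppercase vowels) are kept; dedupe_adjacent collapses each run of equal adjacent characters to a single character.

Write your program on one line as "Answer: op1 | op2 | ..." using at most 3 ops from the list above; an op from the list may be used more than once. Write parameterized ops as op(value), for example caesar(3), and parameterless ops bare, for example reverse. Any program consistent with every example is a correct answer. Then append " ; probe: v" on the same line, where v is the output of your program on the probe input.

reverse | drop_vowels ; probe: "vppwws"

Check, running the answer program on each example:
  "msdcahgpt" -> "tpghacdsm" -> "tpghcdsm"
  "alsa" -> "asla" -> "sl"
  "kbjxiz" -> "zixjbk" -> "zxjbk"
  "qbbznenitui" -> "iutinenzbbq" -> "tnnzbbq"
  "gwnudqzfyod" -> "doyfzqdunwg" -> "dyfzqdnwg"
  probe: "swwpapve" -> "evpapwws" -> "vppwws"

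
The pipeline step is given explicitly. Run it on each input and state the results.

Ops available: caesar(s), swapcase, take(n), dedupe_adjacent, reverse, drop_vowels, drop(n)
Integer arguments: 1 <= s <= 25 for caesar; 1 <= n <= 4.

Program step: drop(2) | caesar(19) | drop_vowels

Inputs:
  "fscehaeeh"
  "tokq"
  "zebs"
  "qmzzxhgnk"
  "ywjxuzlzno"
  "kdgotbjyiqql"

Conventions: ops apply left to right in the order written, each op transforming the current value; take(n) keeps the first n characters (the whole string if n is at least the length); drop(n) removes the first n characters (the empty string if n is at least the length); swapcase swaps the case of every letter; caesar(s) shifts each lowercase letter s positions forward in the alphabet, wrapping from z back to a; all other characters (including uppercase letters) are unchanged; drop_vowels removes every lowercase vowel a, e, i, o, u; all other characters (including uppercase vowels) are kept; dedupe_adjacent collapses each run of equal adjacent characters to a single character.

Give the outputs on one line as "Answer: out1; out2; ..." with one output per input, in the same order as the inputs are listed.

"vxtxx"; "dj"; "l"; "ssqzgd"; "cqnssgh"; "zhmcrbjj"

Execution, op by op:
  "fscehaeeh" -> "cehaeeh" -> "vxatxxa" -> "vxtxx"
  "tokq" -> "kq" -> "dj" -> "dj"
  "zebs" -> "bs" -> "ul" -> "l"
  "qmzzxhgnk" -> "zzxhgnk" -> "ssqazgd" -> "ssqzgd"
  "ywjxuzlzno" -> "jxuzlzno" -> "cqnsesgh" -> "cqnssgh"
  "kdgotbjyiqql" -> "gotbjyiqql" -> "zhmucrbjje" -> "zhmcrbjj"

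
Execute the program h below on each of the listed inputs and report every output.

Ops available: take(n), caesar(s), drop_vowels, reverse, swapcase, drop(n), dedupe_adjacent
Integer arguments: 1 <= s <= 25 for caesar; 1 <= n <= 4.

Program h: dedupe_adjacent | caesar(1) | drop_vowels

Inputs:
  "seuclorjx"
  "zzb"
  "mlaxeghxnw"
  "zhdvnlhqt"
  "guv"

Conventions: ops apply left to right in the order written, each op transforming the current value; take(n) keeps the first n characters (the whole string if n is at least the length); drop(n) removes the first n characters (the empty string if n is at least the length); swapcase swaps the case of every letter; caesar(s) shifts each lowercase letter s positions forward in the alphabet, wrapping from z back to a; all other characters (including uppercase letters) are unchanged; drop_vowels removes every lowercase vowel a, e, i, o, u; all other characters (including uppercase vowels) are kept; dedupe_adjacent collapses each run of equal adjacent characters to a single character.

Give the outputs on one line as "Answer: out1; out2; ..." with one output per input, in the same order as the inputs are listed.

Execution, op by op:
  "seuclorjx" -> "seuclorjx" -> "tfvdmpsky" -> "tfvdmpsky"
  "zzb" -> "zb" -> "ac" -> "c"
  "mlaxeghxnw" -> "mlaxeghxnw" -> "nmbyfhiyox" -> "nmbyfhyx"
  "zhdvnlhqt" -> "zhdvnlhqt" -> "aiewomiru" -> "wmr"
  "guv" -> "guv" -> "hvw" -> "hvw"

"tfvdmpsky"; "c"; "nmbyfhyx"; "wmr"; "hvw"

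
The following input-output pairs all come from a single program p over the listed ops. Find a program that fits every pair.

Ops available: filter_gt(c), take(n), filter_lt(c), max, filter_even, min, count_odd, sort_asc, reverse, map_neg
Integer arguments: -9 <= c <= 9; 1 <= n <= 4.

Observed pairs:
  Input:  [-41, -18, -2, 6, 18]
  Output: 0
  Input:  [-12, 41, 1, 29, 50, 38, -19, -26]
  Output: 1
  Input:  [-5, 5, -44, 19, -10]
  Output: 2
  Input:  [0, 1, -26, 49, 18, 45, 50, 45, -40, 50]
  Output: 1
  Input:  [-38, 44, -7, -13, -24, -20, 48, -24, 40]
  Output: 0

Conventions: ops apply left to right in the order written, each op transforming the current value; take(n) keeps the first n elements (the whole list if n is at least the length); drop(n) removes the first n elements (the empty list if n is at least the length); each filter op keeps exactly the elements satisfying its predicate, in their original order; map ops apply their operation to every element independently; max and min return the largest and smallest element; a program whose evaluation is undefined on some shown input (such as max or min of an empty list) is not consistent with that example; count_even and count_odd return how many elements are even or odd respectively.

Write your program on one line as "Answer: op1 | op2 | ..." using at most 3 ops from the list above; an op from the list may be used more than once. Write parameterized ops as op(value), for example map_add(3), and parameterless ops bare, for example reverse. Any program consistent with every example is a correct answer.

reverse | take(4) | count_odd

Check, running the answer program on each example:
  [-41, -18, -2, 6, 18] -> [18, 6, -2, -18, -41] -> [18, 6, -2, -18] -> 0
  [-12, 41, 1, 29, 50, 38, -19, -26] -> [-26, -19, 38, 50, 29, 1, 41, -12] -> [-26, -19, 38, 50] -> 1
  [-5, 5, -44, 19, -10] -> [-10, 19, -44, 5, -5] -> [-10, 19, -44, 5] -> 2
  [0, 1, -26, 49, 18, 45, 50, 45, -40, 50] -> [50, -40, 45, 50, 45, 18, 49, -26, 1, 0] -> [50, -40, 45, 50] -> 1
  [-38, 44, -7, -13, -24, -20, 48, -24, 40] -> [40, -24, 48, -20, -24, -13, -7, 44, -38] -> [40, -24, 48, -20] -> 0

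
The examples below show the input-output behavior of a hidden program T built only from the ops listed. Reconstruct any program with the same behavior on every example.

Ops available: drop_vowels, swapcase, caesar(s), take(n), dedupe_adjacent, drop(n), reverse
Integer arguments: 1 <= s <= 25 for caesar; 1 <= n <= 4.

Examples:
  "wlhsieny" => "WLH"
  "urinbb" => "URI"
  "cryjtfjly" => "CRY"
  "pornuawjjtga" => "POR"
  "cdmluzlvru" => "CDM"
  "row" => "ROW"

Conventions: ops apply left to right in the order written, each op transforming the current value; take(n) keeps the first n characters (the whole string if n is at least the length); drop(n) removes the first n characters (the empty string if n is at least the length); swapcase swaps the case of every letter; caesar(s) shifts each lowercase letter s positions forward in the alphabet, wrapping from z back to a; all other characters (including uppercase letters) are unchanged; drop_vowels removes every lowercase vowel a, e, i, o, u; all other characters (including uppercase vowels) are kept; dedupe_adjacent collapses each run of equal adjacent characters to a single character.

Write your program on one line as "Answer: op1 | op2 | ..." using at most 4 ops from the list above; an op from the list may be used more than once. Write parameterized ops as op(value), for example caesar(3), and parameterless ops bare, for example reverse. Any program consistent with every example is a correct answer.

reverse | swapcase | reverse | take(3)

Check, running the answer program on each example:
  "wlhsieny" -> "yneishlw" -> "YNEISHLW" -> "WLHSIENY" -> "WLH"
  "urinbb" -> "bbniru" -> "BBNIRU" -> "URINBB" -> "URI"
  "cryjtfjly" -> "yljftjyrc" -> "YLJFTJYRC" -> "CRYJTFJLY" -> "CRY"
  "pornuawjjtga" -> "agtjjwaunrop" -> "AGTJJWAUNROP" -> "PORNUAWJJTGA" -> "POR"
  "cdmluzlvru" -> "urvlzulmdc" -> "URVLZULMDC" -> "CDMLUZLVRU" -> "CDM"
  "row" -> "wor" -> "WOR" -> "ROW" -> "ROW"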